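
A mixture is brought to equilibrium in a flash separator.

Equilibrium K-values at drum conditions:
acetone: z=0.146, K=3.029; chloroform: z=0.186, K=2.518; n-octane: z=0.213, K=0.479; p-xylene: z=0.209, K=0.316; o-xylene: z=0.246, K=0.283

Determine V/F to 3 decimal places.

Material balance + equilibrium reduce to Σ zᵢ(Kᵢ−1)/(1+V/F(Kᵢ−1)) = 0.
Feasibility: ΣzᵢKᵢ = 1.148, Σzᵢ/Kᵢ = 2.097 — both > 1, two phases present.
Newton–Raphson from V/F = 0.6:
  V/F = 0.600: g = -0.4321, g' = -1.033 → V/F = 0.182
  V/F = 0.182: g = -0.0508, g' = -0.949 → V/F = 0.128
  V/F = 0.128: g = 0.0017, g' = -1.016 → V/F = 0.130
Converged at V/F = 0.130.

V/F = 0.130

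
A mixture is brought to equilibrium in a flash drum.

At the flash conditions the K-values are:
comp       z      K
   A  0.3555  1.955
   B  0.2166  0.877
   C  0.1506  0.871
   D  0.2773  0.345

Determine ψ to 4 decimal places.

Rachford–Rice: g(ψ) = Σ zᵢ(Kᵢ−1)/(1+ψ(Kᵢ−1)) = 0.
Check two-phase: ΣzᵢKᵢ = 1.1118 > 1 and Σzᵢ/Kᵢ = 1.4055 > 1, so g(0) = 0.1118 > 0 and g(1) = -0.4055 < 0.
Iterate (Newton) starting at ψ = 0.43:
  ψ = 0.4300: g = -0.06087, g' = -0.3999 → ψ = 0.2778
  ψ = 0.2778: g = -0.00145, g' = -0.3865 → ψ = 0.2741
Converged at ψ = 0.2741.

ψ = 0.2741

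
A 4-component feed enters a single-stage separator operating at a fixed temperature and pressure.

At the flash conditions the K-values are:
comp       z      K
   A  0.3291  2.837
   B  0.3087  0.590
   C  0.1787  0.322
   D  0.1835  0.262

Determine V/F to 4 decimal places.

Iterate (Newton) starting at V/F = 0.5:
  V/F = 0.5000: g = -0.24200, g' = -0.8229 → V/F = 0.2059
  V/F = 0.2059: g = -0.00010, g' = -0.8965 → V/F = 0.2058
Converged at V/F = 0.2058.

V/F = 0.2058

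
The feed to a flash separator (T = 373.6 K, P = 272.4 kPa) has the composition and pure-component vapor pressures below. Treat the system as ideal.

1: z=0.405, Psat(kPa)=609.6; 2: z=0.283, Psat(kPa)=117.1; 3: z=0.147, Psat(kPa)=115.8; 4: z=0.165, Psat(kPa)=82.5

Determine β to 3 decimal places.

Raoult's law: Kᵢ = Pᵢˢᵃᵗ/P = Pᵢˢᵃᵗ/272.4.
  K_1 = 609.6/272.4 = 2.23789, K_2 = 117.1/272.4 = 0.42988, K_3 = 115.8/272.4 = 0.42511, K_4 = 82.5/272.4 = 0.30286
Newton–Raphson from β = 0.65:
  β = 0.650: g = -0.3238, g' = -0.815 → β = 0.253
  β = 0.253: g = -0.0450, g' = -0.670 → β = 0.185
  β = 0.185: g = 0.0007, g' = -0.692 → β = 0.186
Converged at β = 0.186.

β = 0.186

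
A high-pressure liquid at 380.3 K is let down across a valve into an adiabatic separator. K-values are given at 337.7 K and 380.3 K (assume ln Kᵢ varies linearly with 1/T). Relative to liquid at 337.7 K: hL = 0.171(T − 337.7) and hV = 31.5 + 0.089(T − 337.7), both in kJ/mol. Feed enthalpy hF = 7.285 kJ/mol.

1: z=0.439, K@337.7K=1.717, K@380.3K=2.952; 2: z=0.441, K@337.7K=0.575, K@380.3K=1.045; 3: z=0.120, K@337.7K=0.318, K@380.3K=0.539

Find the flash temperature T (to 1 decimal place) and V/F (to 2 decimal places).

Adiabatic flash: solve Rachford–Rice at each trial T, then check hF = ψ·hV(T) + (1−ψ)·hL(T).
  T = 337.7 K: K = (1.717, 0.575, 0.318), RR gives ψ = 0.129, H_out = 4.071 kJ/mol
  T = 380.3 K: K = (2.952, 1.045, 0.539), RR gives ψ = 1.000, H_out = 35.291 kJ/mol
  T = 359.0 K: K = (2.288, 0.789, 0.421), RR gives ψ = 0.905, H_out = 30.558 kJ/mol
  T = 348.4 K: K = (1.992, 0.677, 0.367), RR gives ψ = 0.529, H_out = 18.026 kJ/mol
  T = 343.0 K: K = (1.850, 0.624, 0.342), RR gives ψ = 0.334, H_out = 11.291 kJ/mol
  T = 340.4 K: K = (1.784, 0.600, 0.330), RR gives ψ = 0.236, H_out = 7.855 kJ/mol
  T = 339.0 K: K = (1.749, 0.587, 0.324), RR gives ψ = 0.182, H_out = 5.926 kJ/mol
Linear interpolation between T = 339.0 (H_out = 5.926) and T = 340.4 (H_out = 7.855) on hF = 7.285 gives T ≈ 340.0 K, at which ψ = 0.22.

T = 340.0 K, V/F = 0.22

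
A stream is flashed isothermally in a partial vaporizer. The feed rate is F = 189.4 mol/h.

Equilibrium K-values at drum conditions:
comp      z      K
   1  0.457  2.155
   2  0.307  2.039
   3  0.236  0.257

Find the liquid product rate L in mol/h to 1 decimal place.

Iterate (Newton) starting at ψ = 0.5:
  ψ = 0.500: g = 0.2655, g' = -0.718 → ψ = 0.870
  ψ = 0.870: g = -0.0646, g' = -1.284 → ψ = 0.819
  ψ = 0.819: g = -0.0046, g' = -1.109 → ψ = 0.815
Converged at ψ = 0.815.
Then V = ψ·F = 0.8151·189.4 = 154.4 mol/h and L = F − V = 35.0 mol/h.

L = 35.0 mol/h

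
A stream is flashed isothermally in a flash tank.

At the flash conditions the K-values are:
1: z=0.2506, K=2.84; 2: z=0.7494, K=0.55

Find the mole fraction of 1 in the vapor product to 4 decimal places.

y_1 = 0.5581

Let ψ = V/F and solve Σ zᵢ(Kᵢ−1)/(1+ψ(Kᵢ−1)) = 0.
Feasibility: ΣzᵢKᵢ = 1.1239, Σzᵢ/Kᵢ = 1.4508 — both > 1, two phases present.
Newton iteration, ψ⁰ = 0.5:
  ψ = 0.5000: g = -0.19498, g' = -0.4828 → ψ = 0.0962
  ψ = 0.0962: g = 0.03930, g' = -0.7783 → ψ = 0.1467
  ψ = 0.1467: g = 0.00206, g' = -0.7001 → ψ = 0.1496
Converged at ψ = 0.1496.
Compositions from xᵢ = zᵢ/(1+ψ(Kᵢ−1)), yᵢ = Kᵢxᵢ:
  1: x = 0.1965, y = 0.5581
  2: x = 0.8035, y = 0.4419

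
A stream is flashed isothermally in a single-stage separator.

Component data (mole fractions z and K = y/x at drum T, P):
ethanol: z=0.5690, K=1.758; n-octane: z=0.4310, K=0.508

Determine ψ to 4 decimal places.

ψ = 0.5879

Rachford–Rice: g(ψ) = Σ zᵢ(Kᵢ−1)/(1+ψ(Kᵢ−1)) = 0.
Check two-phase: ΣzᵢKᵢ = 1.2192 > 1 and Σzᵢ/Kᵢ = 1.1721 > 1, so g(0) = 0.2192 > 0 and g(1) = -0.1721 < 0.
Iterate (Newton) starting at ψ = 0.5:
  ψ = 0.5000: g = 0.03153, g' = -0.3554 → ψ = 0.5887
  ψ = 0.5887: g = -0.00029, g' = -0.3631 → ψ = 0.5879
Converged at ψ = 0.5879.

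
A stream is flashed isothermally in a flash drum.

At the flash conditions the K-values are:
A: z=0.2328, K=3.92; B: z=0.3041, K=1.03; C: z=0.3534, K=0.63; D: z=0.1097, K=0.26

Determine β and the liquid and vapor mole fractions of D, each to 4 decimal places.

Newton iteration, β⁰ = 0.5:
  β = 0.5000: g = -0.00397, g' = -0.5525 → β = 0.4928
Converged at β = 0.4928.
Compositions from xᵢ = zᵢ/(1+β(Kᵢ−1)), yᵢ = Kᵢxᵢ:
  A: x = 0.0954, y = 0.3742
  B: x = 0.2997, y = 0.3087
  C: x = 0.4322, y = 0.2723
  D: x = 0.1727, y = 0.0449

β = 0.4928, x_D = 0.1727, y_D = 0.0449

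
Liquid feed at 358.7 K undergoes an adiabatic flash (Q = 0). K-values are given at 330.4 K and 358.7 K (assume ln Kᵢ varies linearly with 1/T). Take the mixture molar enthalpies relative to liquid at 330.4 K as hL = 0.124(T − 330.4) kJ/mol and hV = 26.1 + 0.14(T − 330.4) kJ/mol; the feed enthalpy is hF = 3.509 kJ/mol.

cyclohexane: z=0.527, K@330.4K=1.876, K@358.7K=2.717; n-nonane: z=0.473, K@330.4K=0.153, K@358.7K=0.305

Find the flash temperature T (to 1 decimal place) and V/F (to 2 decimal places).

Adiabatic flash: solve Rachford–Rice at each trial T, then check hF = ψ·hV(T) + (1−ψ)·hL(T).
  T = 330.4 K: K = (1.876, 0.153), RR gives ψ = 0.082, H_out = 2.147 kJ/mol
  T = 358.7 K: K = (2.717, 0.305), RR gives ψ = 0.483, H_out = 16.329 kJ/mol
  T = 344.5 K: K = (2.273, 0.219), RR gives ψ = 0.303, H_out = 9.730 kJ/mol
  T = 337.4 K: K = (2.068, 0.183), RR gives ψ = 0.202, H_out = 6.175 kJ/mol
  T = 333.9 K: K = (1.971, 0.168), RR gives ψ = 0.146, H_out = 4.249 kJ/mol
  T = 332.1 K: K = (1.922, 0.160), RR gives ψ = 0.114, H_out = 3.194 kJ/mol
Linear interpolation between T = 332.1 (H_out = 3.194) and T = 333.9 (H_out = 4.249) on hF = 3.509 gives T ≈ 332.6 K, at which ψ = 0.12.

T = 332.6 K, V/F = 0.12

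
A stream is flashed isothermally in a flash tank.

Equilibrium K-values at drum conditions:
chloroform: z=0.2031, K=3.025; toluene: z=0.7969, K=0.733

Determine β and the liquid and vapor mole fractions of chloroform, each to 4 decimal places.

Rachford–Rice: g(β) = Σ zᵢ(Kᵢ−1)/(1+β(Kᵢ−1)) = 0.
Feasibility: ΣzᵢKᵢ = 1.1985, Σzᵢ/Kᵢ = 1.1543 — both > 1, two phases present.
Newton iteration, β⁰ = 0.5:
  β = 0.5000: g = -0.04119, g' = -0.2813 → β = 0.3536
  β = 0.3536: g = 0.00473, g' = -0.3521 → β = 0.3670
  β = 0.3670: g = 0.00006, g' = -0.3439 → β = 0.3671
Converged at β = 0.3671.
Compositions from xᵢ = zᵢ/(1+β(Kᵢ−1)), yᵢ = Kᵢxᵢ:
  chloroform: x = 0.1165, y = 0.3524
  toluene: x = 0.8835, y = 0.6476

β = 0.3671, x_chloroform = 0.1165, y_chloroform = 0.3524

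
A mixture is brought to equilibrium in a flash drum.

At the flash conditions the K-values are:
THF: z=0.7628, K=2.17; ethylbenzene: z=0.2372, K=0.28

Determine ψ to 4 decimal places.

ψ = 0.8567

Material balance + equilibrium reduce to Σ zᵢ(Kᵢ−1)/(1+ψ(Kᵢ−1)) = 0.
Check two-phase: ΣzᵢKᵢ = 1.7217 > 1 and Σzᵢ/Kᵢ = 1.1987 > 1, so g(0) = 0.7217 > 0 and g(1) = -0.1987 < 0.
Binary case is linear: z₁(K₁−1)(1+ψ(K₂−1)) + z₂(K₂−1)(1+ψ(K₁−1)) = 0
⇒ ψ = [z₁(K₁−1)+z₂(K₂−1)] / [−(K₁−1)(K₂−1)] = 0.72169/0.84240 = 0.8567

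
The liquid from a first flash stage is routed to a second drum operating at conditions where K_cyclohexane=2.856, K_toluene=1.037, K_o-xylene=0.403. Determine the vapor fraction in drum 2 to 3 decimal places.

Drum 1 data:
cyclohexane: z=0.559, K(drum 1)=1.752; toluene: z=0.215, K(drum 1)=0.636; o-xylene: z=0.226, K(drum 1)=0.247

Drum 1:
Rachford–Rice: g(ψ₁) = Σ zᵢ(Kᵢ−1)/(1+ψ₁(Kᵢ−1)) = 0.
Feasibility: ΣzᵢKᵢ = 1.172, Σzᵢ/Kᵢ = 1.572 — both > 1, two phases present.
Newton iteration, ψ₁⁰ = 0.5:
  ψ₁ = 0.500: g = -0.0631, g' = -0.539 → ψ₁ = 0.383
  ψ₁ = 0.383: g = -0.0037, g' = -0.482 → ψ₁ = 0.375
Converged at ψ₁ = 0.375.
Drum-1 compositions:
  cyclohexane: x = 0.436, y = 0.764
  toluene: x = 0.249, y = 0.158
  o-xylene: x = 0.315, y = 0.078
Drum-2 feed = drum-1 liquid: z₂ = (0.4360, 0.2490, 0.3150).
Drum 2:
Material balance + equilibrium reduce to Σ zᵢ(Kᵢ−1)/(1+ψ₂(Kᵢ−1)) = 0.
Feasibility: ΣzᵢKᵢ = 1.630, Σzᵢ/Kᵢ = 1.174 — both > 1, two phases present.
Iterate (Newton) starting at ψ₂ = 0.65:
  ψ₂ = 0.650: g = 0.0684, g' = -0.609 → ψ₂ = 0.762
  ψ₂ = 0.762: g = -0.0012, g' = -0.636 → ψ₂ = 0.761
Converged at ψ₂ = 0.761.
  cyclohexane: x = 0.181, y = 0.516
  toluene: x = 0.242, y = 0.251
  o-xylene: x = 0.577, y = 0.233

V/F (drum 2) = 0.761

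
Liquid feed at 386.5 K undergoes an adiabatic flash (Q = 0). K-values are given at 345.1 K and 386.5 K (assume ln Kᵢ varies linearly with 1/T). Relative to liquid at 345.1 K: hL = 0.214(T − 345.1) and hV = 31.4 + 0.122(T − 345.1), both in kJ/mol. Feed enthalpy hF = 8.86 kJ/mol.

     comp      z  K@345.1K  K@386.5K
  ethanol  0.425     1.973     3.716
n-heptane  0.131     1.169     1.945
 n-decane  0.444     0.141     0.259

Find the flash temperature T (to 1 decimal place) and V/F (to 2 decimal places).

Adiabatic flash: solve Rachford–Rice at each trial T, then check hF = ψ·hV(T) + (1−ψ)·hL(T).
  T = 345.1 K: K = (1.973, 1.169, 0.141), RR gives ψ = 0.074, H_out = 2.338 kJ/mol
  T = 386.5 K: K = (3.716, 1.945, 0.259), RR gives ψ = 0.541, H_out = 23.791 kJ/mol
  T = 365.8 K: K = (2.757, 1.530, 0.194), RR gives ψ = 0.371, H_out = 15.369 kJ/mol
  T = 355.5 K: K = (2.345, 1.343, 0.166), RR gives ψ = 0.252, H_out = 9.895 kJ/mol
  T = 350.3 K: K = (2.154, 1.254, 0.153), RR gives ψ = 0.173, H_out = 6.475 kJ/mol
  T = 352.9 K: K = (2.248, 1.298, 0.160), RR gives ψ = 0.215, H_out = 8.258 kJ/mol
  T = 354.2 K: K = (2.297, 1.321, 0.163), RR gives ψ = 0.234, H_out = 9.093 kJ/mol
Linear interpolation between T = 352.9 (H_out = 8.258) and T = 354.2 (H_out = 9.093) on hF = 8.86 gives T ≈ 353.8 K, at which ψ = 0.23.

T = 353.8 K, V/F = 0.23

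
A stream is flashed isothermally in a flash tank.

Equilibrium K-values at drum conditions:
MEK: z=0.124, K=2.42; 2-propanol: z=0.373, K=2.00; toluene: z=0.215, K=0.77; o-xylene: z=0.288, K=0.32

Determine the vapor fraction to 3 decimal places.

ψ = 0.498

Let ψ = V/F and solve Σ zᵢ(Kᵢ−1)/(1+ψ(Kᵢ−1)) = 0.
Feasibility: ΣzᵢKᵢ = 1.304, Σzᵢ/Kᵢ = 1.417 — both > 1, two phases present.
Newton iteration, ψ⁰ = 0.5:
  ψ = 0.500: g = -0.0010, g' = -0.572 → ψ = 0.498
Converged at ψ = 0.498.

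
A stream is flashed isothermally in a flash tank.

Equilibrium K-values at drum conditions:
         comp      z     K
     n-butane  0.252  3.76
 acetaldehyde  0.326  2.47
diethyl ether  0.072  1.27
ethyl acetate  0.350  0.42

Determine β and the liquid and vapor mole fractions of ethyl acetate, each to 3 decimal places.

β = 0.896, x_ethyl acetate = 0.729, y_ethyl acetate = 0.306

Material balance + equilibrium reduce to Σ zᵢ(Kᵢ−1)/(1+β(Kᵢ−1)) = 0.
g(0) = ΣzᵢKᵢ − 1 = 0.991 and g(1) = 1 − Σzᵢ/Kᵢ = -0.089, so a root lies in (0, 1).
Newton–Raphson from β = 0.5:
  β = 0.500: g = 0.2997, g' = -0.811 → β = 0.870
  β = 0.870: g = 0.0210, g' = -0.785 → β = 0.896
Converged at β = 0.896.
Compositions from xᵢ = zᵢ/(1+β(Kᵢ−1)), yᵢ = Kᵢxᵢ:
  n-butane: x = 0.073, y = 0.273
  acetaldehyde: x = 0.141, y = 0.347
  diethyl ether: x = 0.058, y = 0.074
  ethyl acetate: x = 0.729, y = 0.306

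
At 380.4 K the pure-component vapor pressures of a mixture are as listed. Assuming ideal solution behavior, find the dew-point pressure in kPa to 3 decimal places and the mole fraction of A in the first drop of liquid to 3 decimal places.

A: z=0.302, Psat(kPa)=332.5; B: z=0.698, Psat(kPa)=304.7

At the dew point ψ → 1, so Σzᵢ/Kᵢ = 1 with Kᵢ = Pᵢˢᵃᵗ/P ⇒ 1/P = Σzᵢ/Pᵢˢᵃᵗ.
1/P = 0.302/332.5 + 0.698/304.7 = 0.003199 ⇒ P = 312.593 kPa
xᵢ = zᵢP/Pᵢˢᵃᵗ ⇒ x_A = 0.302·312.593/332.5 = 0.284

Pdew = 312.593 kPa, x_A = 0.284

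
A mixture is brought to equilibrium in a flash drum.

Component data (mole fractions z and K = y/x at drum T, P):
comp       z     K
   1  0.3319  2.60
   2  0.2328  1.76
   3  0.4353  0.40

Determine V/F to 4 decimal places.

Rachford–Rice: g(V/F) = Σ zᵢ(Kᵢ−1)/(1+V/F(Kᵢ−1)) = 0.
Check two-phase: ΣzᵢKᵢ = 1.4468 > 1 and Σzᵢ/Kᵢ = 1.3482 > 1, so g(0) = 0.4468 > 0 and g(1) = -0.3482 < 0.
Newton iteration, V/F⁰ = 0.5:
  V/F = 0.5000: g = 0.05012, g' = -0.6527 → V/F = 0.5768
  V/F = 0.5768: g = -0.00022, g' = -0.6613 → V/F = 0.5764
Converged at V/F = 0.5764.

V/F = 0.5764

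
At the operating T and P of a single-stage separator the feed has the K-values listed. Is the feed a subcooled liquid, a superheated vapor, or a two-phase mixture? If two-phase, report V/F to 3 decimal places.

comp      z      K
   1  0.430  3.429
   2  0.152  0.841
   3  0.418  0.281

ΣzᵢKᵢ = 1.720; Σzᵢ/Kᵢ = 1.794.
Both exceed 1, so a two-phase solution exists.
Let ψ = V/F and solve Σ zᵢ(Kᵢ−1)/(1+ψ(Kᵢ−1)) = 0.
Iterate (Newton) starting at ψ = 0.5:
  ψ = 0.500: g = -0.0238, g' = -1.049 → ψ = 0.477
Converged at ψ = 0.477.

two-phase, V/F = 0.477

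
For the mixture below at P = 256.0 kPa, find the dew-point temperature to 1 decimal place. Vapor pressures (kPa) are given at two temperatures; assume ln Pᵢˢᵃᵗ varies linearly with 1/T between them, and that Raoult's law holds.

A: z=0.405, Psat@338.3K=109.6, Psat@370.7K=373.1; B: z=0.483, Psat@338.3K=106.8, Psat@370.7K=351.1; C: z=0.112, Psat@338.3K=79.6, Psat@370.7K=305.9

T = 361.6 K

Dew-point temperature: Σzᵢ·P/Pᵢˢᵃᵗ(T) = 1. Interpolate ln Pᵢˢᵃᵗ = aᵢ + bᵢ/T.
  T = 338.3 K: ΣzᵢP/Pᵢˢᵃᵗ = 2.4639
  T = 370.7 K: ΣzᵢP/Pᵢˢᵃᵗ = 0.7238
  T = 354.5 K: ΣzᵢP/Pᵢˢᵃᵗ = 1.2981
  T = 362.6 K: ΣzᵢP/Pᵢˢᵃᵗ = 0.9629
  T = 358.6 K: ΣzᵢP/Pᵢˢᵃᵗ = 1.1141
  T = 360.6 K: ΣzᵢP/Pᵢˢᵃᵗ = 1.0353
Interpolating between 360.6 K and 362.6 K gives T ≈ 361.6 K.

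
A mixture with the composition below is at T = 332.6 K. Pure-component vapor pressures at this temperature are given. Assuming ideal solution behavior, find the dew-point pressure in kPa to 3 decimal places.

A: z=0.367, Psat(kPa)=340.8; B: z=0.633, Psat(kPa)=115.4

At the dew point ψ → 1, so Σzᵢ/Kᵢ = 1 with Kᵢ = Pᵢˢᵃᵗ/P ⇒ 1/P = Σzᵢ/Pᵢˢᵃᵗ.
1/P = 0.367/340.8 + 0.633/115.4 = 0.006562 ⇒ P = 152.389 kPa

Pdew = 152.389 kPa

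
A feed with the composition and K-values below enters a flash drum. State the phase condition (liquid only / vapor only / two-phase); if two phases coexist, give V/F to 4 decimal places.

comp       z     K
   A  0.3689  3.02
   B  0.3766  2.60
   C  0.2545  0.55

vapor only

ΣzᵢKᵢ = 2.2332; Σzᵢ/Kᵢ = 0.7297.
Since Σzᵢ/Kᵢ < 1 the mixture is above its dew point — single vapor phase.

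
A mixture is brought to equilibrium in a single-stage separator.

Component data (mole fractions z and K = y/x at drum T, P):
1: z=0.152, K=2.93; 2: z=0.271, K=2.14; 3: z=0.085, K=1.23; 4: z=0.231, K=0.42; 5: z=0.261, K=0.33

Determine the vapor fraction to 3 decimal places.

Rachford–Rice: g(ψ) = Σ zᵢ(Kᵢ−1)/(1+ψ(Kᵢ−1)) = 0.
Feasibility: ΣzᵢKᵢ = 1.313, Σzᵢ/Kᵢ = 1.589 — both > 1, two phases present.
Iterate (Newton) starting at ψ = 0.5:
  ψ = 0.500: g = -0.0881, g' = -0.712 → ψ = 0.376
  ψ = 0.376: g = -0.0011, g' = -0.703 → ψ = 0.375
Converged at ψ = 0.375.

ψ = 0.375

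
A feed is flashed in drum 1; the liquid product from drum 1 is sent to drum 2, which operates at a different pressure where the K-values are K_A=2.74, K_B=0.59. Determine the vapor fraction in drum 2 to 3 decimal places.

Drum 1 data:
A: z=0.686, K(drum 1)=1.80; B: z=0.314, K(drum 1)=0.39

Drum 1:
Material balance + equilibrium reduce to Σ zᵢ(Kᵢ−1)/(1+ψ₁(Kᵢ−1)) = 0.
g(0) = ΣzᵢKᵢ − 1 = 0.357 and g(1) = 1 − Σzᵢ/Kᵢ = -0.186, so a root lies in (0, 1).
Binary case is linear: z₁(K₁−1)(1+ψ₁(K₂−1)) + z₂(K₂−1)(1+ψ₁(K₁−1)) = 0
⇒ ψ₁ = [z₁(K₁−1)+z₂(K₂−1)] / [−(K₁−1)(K₂−1)] = 0.3573/0.4880 = 0.732
Drum-1 compositions:
  A: x = 0.433, y = 0.779
  B: x = 0.567, y = 0.221
Drum-2 feed = drum-1 liquid: z₂ = (0.4326, 0.5674).
Drum 2:
Rachford–Rice: g(ψ₂) = Σ zᵢ(Kᵢ−1)/(1+ψ₂(Kᵢ−1)) = 0.
g(0) = ΣzᵢKᵢ − 1 = 0.520 and g(1) = 1 − Σzᵢ/Kᵢ = -0.120, so a root lies in (0, 1).
Binary case is linear: z₁(K₁−1)(1+ψ₂(K₂−1)) + z₂(K₂−1)(1+ψ₂(K₁−1)) = 0
⇒ ψ₂ = [z₁(K₁−1)+z₂(K₂−1)] / [−(K₁−1)(K₂−1)] = 0.5201/0.7134 = 0.729
  A: x = 0.191, y = 0.523
  B: x = 0.809, y = 0.477

V/F (drum 2) = 0.729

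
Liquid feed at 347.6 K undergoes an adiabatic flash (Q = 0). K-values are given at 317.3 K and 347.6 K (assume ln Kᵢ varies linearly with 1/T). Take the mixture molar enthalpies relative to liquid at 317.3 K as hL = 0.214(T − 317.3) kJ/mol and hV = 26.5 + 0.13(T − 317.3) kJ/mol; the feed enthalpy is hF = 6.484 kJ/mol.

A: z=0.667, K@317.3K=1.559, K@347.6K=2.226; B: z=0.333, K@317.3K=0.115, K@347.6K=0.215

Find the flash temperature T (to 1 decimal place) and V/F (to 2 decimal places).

T = 320.3 K, V/F = 0.22

Adiabatic flash: solve Rachford–Rice at each trial T, then check hF = ψ·hV(T) + (1−ψ)·hL(T).
  T = 317.3 K: K = (1.559, 0.115), RR gives ψ = 0.158, H_out = 4.186 kJ/mol
  T = 347.6 K: K = (2.226, 0.215), RR gives ψ = 0.578, H_out = 20.332 kJ/mol
  T = 332.5 K: K = (1.879, 0.160), RR gives ψ = 0.415, H_out = 13.719 kJ/mol
  T = 324.9 K: K = (1.715, 0.136), RR gives ψ = 0.307, H_out = 9.553 kJ/mol
  T = 321.1 K: K = (1.636, 0.125), RR gives ψ = 0.239, H_out = 7.072 kJ/mol
  T = 319.2 K: K = (1.597, 0.120), RR gives ψ = 0.201, H_out = 5.689 kJ/mol
Linear interpolation between T = 319.2 (H_out = 5.689) and T = 321.1 (H_out = 7.072) on hF = 6.484 gives T ≈ 320.3 K, at which ψ = 0.22.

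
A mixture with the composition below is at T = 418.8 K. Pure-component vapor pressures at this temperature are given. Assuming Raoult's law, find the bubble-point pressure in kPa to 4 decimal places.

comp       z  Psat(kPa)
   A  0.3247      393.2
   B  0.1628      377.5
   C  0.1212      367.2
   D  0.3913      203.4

At the bubble point ψ → 0, so ΣzᵢKᵢ = 1 with Kᵢ = Pᵢˢᵃᵗ/P ⇒ P = ΣzᵢPᵢˢᵃᵗ.
P = 0.3247·393.2 + 0.1628·377.5 + 0.1212·367.2 + 0.3913·203.4 = 313.2241 kPa

Pbub = 313.2241 kPa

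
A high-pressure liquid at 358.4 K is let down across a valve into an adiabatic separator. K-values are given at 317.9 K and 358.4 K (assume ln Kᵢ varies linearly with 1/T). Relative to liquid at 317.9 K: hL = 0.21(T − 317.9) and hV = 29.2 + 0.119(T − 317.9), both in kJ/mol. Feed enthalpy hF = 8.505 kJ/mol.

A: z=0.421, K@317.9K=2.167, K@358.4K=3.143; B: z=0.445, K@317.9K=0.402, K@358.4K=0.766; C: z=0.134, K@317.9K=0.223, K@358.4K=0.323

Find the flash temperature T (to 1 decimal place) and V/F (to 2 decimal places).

T = 323.9 K, V/F = 0.25

Adiabatic flash: solve Rachford–Rice at each trial T, then check hF = ψ·hV(T) + (1−ψ)·hL(T).
  T = 317.9 K: K = (2.167, 0.402, 0.223), RR gives ψ = 0.161, H_out = 4.707 kJ/mol
  T = 358.4 K: K = (3.143, 0.766, 0.323), RR gives ψ = 0.811, H_out = 29.190 kJ/mol
  T = 338.1 K: K = (2.638, 0.565, 0.271), RR gives ψ = 0.467, H_out = 17.017 kJ/mol
  T = 328.0 K: K = (2.398, 0.479, 0.247), RR gives ψ = 0.314, H_out = 10.991 kJ/mol
  T = 322.9 K: K = (2.280, 0.439, 0.235), RR gives ψ = 0.238, H_out = 7.878 kJ/mol
  T = 325.4 K: K = (2.338, 0.458, 0.241), RR gives ψ = 0.275, H_out = 9.415 kJ/mol
  T = 324.1 K: K = (2.308, 0.448, 0.237), RR gives ψ = 0.256, H_out = 8.619 kJ/mol
Linear interpolation between T = 322.9 (H_out = 7.878) and T = 324.1 (H_out = 8.619) on hF = 8.505 gives T ≈ 323.9 K, at which ψ = 0.25.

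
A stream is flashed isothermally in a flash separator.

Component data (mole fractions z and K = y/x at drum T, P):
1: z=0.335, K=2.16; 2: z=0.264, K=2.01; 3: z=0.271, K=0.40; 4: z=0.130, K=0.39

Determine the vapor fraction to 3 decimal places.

ψ = 0.626

Rachford–Rice: g(ψ) = Σ zᵢ(Kᵢ−1)/(1+ψ(Kᵢ−1)) = 0.
Feasibility: ΣzᵢKᵢ = 1.413, Σzᵢ/Kᵢ = 1.297 — both > 1, two phases present.
Newton–Raphson from ψ = 0.5:
  ψ = 0.500: g = 0.0767, g' = -0.599 → ψ = 0.628
  ψ = 0.628: g = -0.0016, g' = -0.630 → ψ = 0.626
Converged at ψ = 0.626.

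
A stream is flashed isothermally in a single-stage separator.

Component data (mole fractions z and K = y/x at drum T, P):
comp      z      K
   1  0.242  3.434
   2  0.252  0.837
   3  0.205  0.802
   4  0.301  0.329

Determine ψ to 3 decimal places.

ψ = 0.302

Material balance + equilibrium reduce to Σ zᵢ(Kᵢ−1)/(1+ψ(Kᵢ−1)) = 0.
g(0) = ΣzᵢKᵢ − 1 = 0.305 and g(1) = 1 − Σzᵢ/Kᵢ = -0.542, so a root lies in (0, 1).
Newton–Raphson from ψ = 0.5:
  ψ = 0.500: g = -0.1280, g' = -0.616 → ψ = 0.292
  ψ = 0.292: g = 0.0067, g' = -0.716 → ψ = 0.302
Converged at ψ = 0.302.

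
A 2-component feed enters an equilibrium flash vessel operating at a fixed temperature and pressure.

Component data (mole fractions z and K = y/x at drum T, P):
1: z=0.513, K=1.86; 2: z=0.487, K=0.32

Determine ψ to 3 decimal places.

Rachford–Rice: g(ψ) = Σ zᵢ(Kᵢ−1)/(1+ψ(Kᵢ−1)) = 0.
Feasibility: ΣzᵢKᵢ = 1.110, Σzᵢ/Kᵢ = 1.798 — both > 1, two phases present.
Binary case is linear: z₁(K₁−1)(1+ψ(K₂−1)) + z₂(K₂−1)(1+ψ(K₁−1)) = 0
⇒ ψ = [z₁(K₁−1)+z₂(K₂−1)] / [−(K₁−1)(K₂−1)] = 0.1100/0.5848 = 0.188

ψ = 0.188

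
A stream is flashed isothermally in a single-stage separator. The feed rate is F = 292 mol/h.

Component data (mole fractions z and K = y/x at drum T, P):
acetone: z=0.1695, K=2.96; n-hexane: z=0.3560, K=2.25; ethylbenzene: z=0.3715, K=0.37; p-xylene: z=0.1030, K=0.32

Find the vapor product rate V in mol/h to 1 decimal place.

V = 143.8 mol/h

Material balance + equilibrium reduce to Σ zᵢ(Kᵢ−1)/(1+ψ(Kᵢ−1)) = 0.
Check two-phase: ΣzᵢKᵢ = 1.4731 > 1 and Σzᵢ/Kᵢ = 1.5414 > 1, so g(0) = 0.4731 > 0 and g(1) = -0.5414 < 0.
Newton iteration, ψ⁰ = 0.47:
  ψ = 0.4700: g = 0.01780, g' = -0.7976 → ψ = 0.4923
Converged at ψ = 0.4923.
Then V = ψ·F = 0.4923·292 = 143.8 mol/h and L = F − V = 148.2 mol/h.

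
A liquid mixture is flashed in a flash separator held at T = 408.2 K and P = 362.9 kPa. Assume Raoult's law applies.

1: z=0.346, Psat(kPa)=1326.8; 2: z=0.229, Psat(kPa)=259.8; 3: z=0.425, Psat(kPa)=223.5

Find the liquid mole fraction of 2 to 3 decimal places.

x_2 = 0.290

Raoult's law: Kᵢ = Pᵢˢᵃᵗ/P = Pᵢˢᵃᵗ/362.9.
  K_1 = 1326.8/362.9 = 3.65610, K_2 = 259.8/362.9 = 0.71590, K_3 = 223.5/362.9 = 0.61587
Material balance + equilibrium reduce to Σ zᵢ(Kᵢ−1)/(1+V/F(Kᵢ−1)) = 0.
Feasibility: ΣzᵢKᵢ = 1.691, Σzᵢ/Kᵢ = 1.105 — both > 1, two phases present.
Iterate (Newton) starting at V/F = 0.56:
  V/F = 0.560: g = 0.0841, g' = -0.522 → V/F = 0.721
  V/F = 0.721: g = 0.0077, g' = -0.436 → V/F = 0.739
Converged at V/F = 0.739.
Compositions from xᵢ = zᵢ/(1+V/F(Kᵢ−1)), yᵢ = Kᵢxᵢ:
  1: x = 0.117, y = 0.427
  2: x = 0.290, y = 0.207
  3: x = 0.593, y = 0.365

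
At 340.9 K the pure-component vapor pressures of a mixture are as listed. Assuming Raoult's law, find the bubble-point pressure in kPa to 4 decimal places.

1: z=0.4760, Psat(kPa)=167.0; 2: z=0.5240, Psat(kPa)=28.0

Pbub = 94.1640 kPa

At the bubble point ψ → 0, so ΣzᵢKᵢ = 1 with Kᵢ = Pᵢˢᵃᵗ/P ⇒ P = ΣzᵢPᵢˢᵃᵗ.
P = 0.4760·167.0 + 0.5240·28.0 = 94.1640 kPa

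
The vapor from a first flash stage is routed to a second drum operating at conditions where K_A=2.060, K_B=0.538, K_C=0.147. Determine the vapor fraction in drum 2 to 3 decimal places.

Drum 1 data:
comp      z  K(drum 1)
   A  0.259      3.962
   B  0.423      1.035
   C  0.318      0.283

V/F (drum 2) = 0.240

Drum 1:
Material balance + equilibrium reduce to Σ zᵢ(Kᵢ−1)/(1+ψ₁(Kᵢ−1)) = 0.
Feasibility: ΣzᵢKᵢ = 1.554, Σzᵢ/Kᵢ = 1.598 — both > 1, two phases present.
Iterate (Newton) starting at ψ₁ = 0.46:
  ψ₁ = 0.460: g = -0.0009, g' = -0.772 → ψ₁ = 0.459
Converged at ψ₁ = 0.459.
Drum-1 compositions:
  A: x = 0.110, y = 0.435
  B: x = 0.416, y = 0.431
  C: x = 0.474, y = 0.134
Drum-2 feed = drum-1 vapor: z₂ = (0.4350, 0.4309, 0.1341).
Drum 2:
Iterate (Newton) starting at ψ₂ = 0.47:
  ψ₂ = 0.470: g = -0.1375, g' = -0.640 → ψ₂ = 0.255
  ψ₂ = 0.255: g = -0.0089, g' = -0.580 → ψ₂ = 0.240
Converged at ψ₂ = 0.240.
  A: x = 0.347, y = 0.715
  B: x = 0.485, y = 0.261
  C: x = 0.169, y = 0.025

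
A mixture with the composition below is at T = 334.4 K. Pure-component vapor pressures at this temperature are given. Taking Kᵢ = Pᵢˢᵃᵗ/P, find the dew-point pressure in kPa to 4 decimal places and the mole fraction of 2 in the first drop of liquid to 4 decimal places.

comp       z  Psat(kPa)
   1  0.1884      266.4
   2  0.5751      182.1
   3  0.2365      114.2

At the dew point ψ → 1, so Σzᵢ/Kᵢ = 1 with Kᵢ = Pᵢˢᵃᵗ/P ⇒ 1/P = Σzᵢ/Pᵢˢᵃᵗ.
1/P = 0.1884/266.4 + 0.5751/182.1 + 0.2365/114.2 = 0.0059363 ⇒ P = 168.4554 kPa
xᵢ = zᵢP/Pᵢˢᵃᵗ ⇒ x_2 = 0.5751·168.4554/182.1 = 0.5320

Pdew = 168.4554 kPa, x_2 = 0.5320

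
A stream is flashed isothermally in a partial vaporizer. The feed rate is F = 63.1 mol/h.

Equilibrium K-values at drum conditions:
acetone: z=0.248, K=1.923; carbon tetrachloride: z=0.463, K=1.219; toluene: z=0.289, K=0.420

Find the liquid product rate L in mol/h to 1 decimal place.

Material balance + equilibrium reduce to Σ zᵢ(Kᵢ−1)/(1+β(Kᵢ−1)) = 0.
g(0) = ΣzᵢKᵢ − 1 = 0.163 and g(1) = 1 − Σzᵢ/Kᵢ = -0.197, so a root lies in (0, 1).
Iterate (Newton) starting at β = 0.5:
  β = 0.500: g = 0.0119, g' = -0.310 → β = 0.539
  β = 0.539: g = -0.0001, g' = -0.318 → β = 0.538
Converged at β = 0.538.
Then V = β·F = 0.5380·63.1 = 34.0 mol/h and L = F − V = 29.1 mol/h.

L = 29.1 mol/h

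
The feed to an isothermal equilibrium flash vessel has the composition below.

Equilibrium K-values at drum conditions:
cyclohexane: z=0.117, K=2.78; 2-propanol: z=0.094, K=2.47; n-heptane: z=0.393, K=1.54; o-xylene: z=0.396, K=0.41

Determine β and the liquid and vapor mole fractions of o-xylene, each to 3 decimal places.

β = 0.549, x_o-xylene = 0.586, y_o-xylene = 0.240

Rachford–Rice: g(β) = Σ zᵢ(Kᵢ−1)/(1+β(Kᵢ−1)) = 0.
g(0) = ΣzᵢKᵢ − 1 = 0.325 and g(1) = 1 − Σzᵢ/Kᵢ = -0.301, so a root lies in (0, 1).
Newton–Raphson from β = 0.4:
  β = 0.400: g = 0.0774, g' = -0.521 → β = 0.549
Converged at β = 0.549.
Compositions from xᵢ = zᵢ/(1+β(Kᵢ−1)), yᵢ = Kᵢxᵢ:
  cyclohexane: x = 0.059, y = 0.165
  2-propanol: x = 0.052, y = 0.129
  n-heptane: x = 0.303, y = 0.467
  o-xylene: x = 0.586, y = 0.240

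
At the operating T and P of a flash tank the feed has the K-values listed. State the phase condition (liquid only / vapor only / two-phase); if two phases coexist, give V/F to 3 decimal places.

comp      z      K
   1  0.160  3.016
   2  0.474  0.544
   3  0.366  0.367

liquid only

ΣzᵢKᵢ = 0.875; Σzᵢ/Kᵢ = 1.922.
Since ΣzᵢKᵢ < 1 the mixture is below its bubble point — single liquid phase.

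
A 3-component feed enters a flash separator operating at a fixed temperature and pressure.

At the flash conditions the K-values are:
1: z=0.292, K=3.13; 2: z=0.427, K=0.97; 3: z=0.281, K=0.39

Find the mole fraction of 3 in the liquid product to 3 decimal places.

Let ψ = V/F and solve Σ zᵢ(Kᵢ−1)/(1+ψ(Kᵢ−1)) = 0.
g(0) = ΣzᵢKᵢ − 1 = 0.438 and g(1) = 1 − Σzᵢ/Kᵢ = -0.254, so a root lies in (0, 1).
Newton iteration, ψ⁰ = 0.5:
  ψ = 0.500: g = 0.0416, g' = -0.528 → ψ = 0.579
  ψ = 0.579: g = 0.0006, g' = -0.516 → ψ = 0.580
Converged at ψ = 0.580.
Compositions from xᵢ = zᵢ/(1+ψ(Kᵢ−1)), yᵢ = Kᵢxᵢ:
  1: x = 0.131, y = 0.409
  2: x = 0.435, y = 0.422
  3: x = 0.435, y = 0.170

x_3 = 0.435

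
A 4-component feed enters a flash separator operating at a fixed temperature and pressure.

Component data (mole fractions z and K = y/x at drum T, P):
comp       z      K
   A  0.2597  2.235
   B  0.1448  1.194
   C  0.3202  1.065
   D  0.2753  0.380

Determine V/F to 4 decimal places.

V/F = 0.4912

Material balance + equilibrium reduce to Σ zᵢ(Kᵢ−1)/(1+V/F(Kᵢ−1)) = 0.
Check two-phase: ΣzᵢKᵢ = 1.1989 > 1 and Σzᵢ/Kᵢ = 1.2626 > 1, so g(0) = 0.1989 > 0 and g(1) = -0.2626 < 0.
Newton iteration, V/F⁰ = 0.5:
  V/F = 0.5000: g = -0.00332, g' = -0.3795 → V/F = 0.4913
  V/F = 0.4913: g = -0.00001, g' = -0.3781 → V/F = 0.4912
Converged at V/F = 0.4912.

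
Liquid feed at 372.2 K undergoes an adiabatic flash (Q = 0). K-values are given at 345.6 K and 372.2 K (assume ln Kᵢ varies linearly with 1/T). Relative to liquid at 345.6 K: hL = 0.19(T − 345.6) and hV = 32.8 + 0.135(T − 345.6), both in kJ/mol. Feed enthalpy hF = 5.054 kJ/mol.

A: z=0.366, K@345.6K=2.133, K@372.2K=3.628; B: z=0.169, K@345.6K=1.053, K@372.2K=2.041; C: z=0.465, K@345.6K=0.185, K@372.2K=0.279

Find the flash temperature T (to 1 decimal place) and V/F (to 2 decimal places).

T = 348.6 K, V/F = 0.14

Adiabatic flash: solve Rachford–Rice at each trial T, then check hF = ψ·hV(T) + (1−ψ)·hL(T).
  T = 345.6 K: K = (2.133, 1.053, 0.185), RR gives ψ = 0.058, H_out = 1.914 kJ/mol
  T = 372.2 K: K = (3.628, 2.041, 0.279), RR gives ψ = 0.506, H_out = 20.917 kJ/mol
  T = 358.9 K: K = (2.809, 1.484, 0.229), RR gives ψ = 0.334, H_out = 13.247 kJ/mol
  T = 352.2 K: K = (2.452, 1.253, 0.206), RR gives ψ = 0.215, H_out = 8.237 kJ/mol
  T = 348.9 K: K = (2.288, 1.149, 0.195), RR gives ψ = 0.143, H_out = 5.294 kJ/mol
  T = 347.2 K: K = (2.207, 1.099, 0.190), RR gives ψ = 0.101, H_out = 3.615 kJ/mol
  T = 348.0 K: K = (2.245, 1.122, 0.192), RR gives ψ = 0.121, H_out = 4.421 kJ/mol
  T = 348.4 K: K = (2.264, 1.134, 0.194), RR gives ψ = 0.131, H_out = 4.813 kJ/mol
  T = 348.6 K: K = (2.274, 1.140, 0.194), RR gives ψ = 0.136, H_out = 5.007 kJ/mol
Linear interpolation between T = 348.6 (H_out = 5.007) and T = 348.9 (H_out = 5.294) on hF = 5.054 gives T ≈ 348.6 K, at which ψ = 0.14.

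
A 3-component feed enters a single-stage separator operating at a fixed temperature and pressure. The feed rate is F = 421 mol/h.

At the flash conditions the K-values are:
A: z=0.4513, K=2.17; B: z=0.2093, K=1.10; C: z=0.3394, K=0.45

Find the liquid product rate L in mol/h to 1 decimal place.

Material balance + equilibrium reduce to Σ zᵢ(Kᵢ−1)/(1+V/F(Kᵢ−1)) = 0.
Feasibility: ΣzᵢKᵢ = 1.3623, Σzᵢ/Kᵢ = 1.1525 — both > 1, two phases present.
Newton iteration, V/F⁰ = 0.5:
  V/F = 0.5000: g = 0.09559, g' = -0.4431 → V/F = 0.7157
  V/F = 0.7157: g = -0.00095, g' = -0.4641 → V/F = 0.7137
Converged at V/F = 0.7137.
Then V = V/F·F = 0.7137·421 = 300.5 mol/h and L = F − V = 120.5 mol/h.

L = 120.5 mol/h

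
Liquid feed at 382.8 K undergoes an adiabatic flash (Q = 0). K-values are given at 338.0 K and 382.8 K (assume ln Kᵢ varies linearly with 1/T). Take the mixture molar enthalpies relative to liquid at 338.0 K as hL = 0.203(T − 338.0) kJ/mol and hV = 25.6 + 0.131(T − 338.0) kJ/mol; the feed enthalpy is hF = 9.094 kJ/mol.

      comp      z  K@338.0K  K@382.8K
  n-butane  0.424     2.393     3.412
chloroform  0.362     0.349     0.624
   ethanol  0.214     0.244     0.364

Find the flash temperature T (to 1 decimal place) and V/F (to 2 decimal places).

T = 347.3 K, V/F = 0.29

Adiabatic flash: solve Rachford–Rice at each trial T, then check hF = ψ·hV(T) + (1−ψ)·hL(T).
  T = 338.0 K: K = (2.393, 0.349, 0.244), RR gives ψ = 0.200, H_out = 5.132 kJ/mol
  T = 382.8 K: K = (3.412, 0.624, 0.364), RR gives ψ = 0.631, H_out = 23.204 kJ/mol
  T = 360.4 K: K = (2.889, 0.475, 0.302), RR gives ψ = 0.410, H_out = 14.380 kJ/mol
  T = 349.2 K: K = (2.637, 0.409, 0.272), RR gives ψ = 0.307, H_out = 9.892 kJ/mol
  T = 343.6 K: K = (2.514, 0.378, 0.258), RR gives ψ = 0.255, H_out = 7.560 kJ/mol
  T = 346.4 K: K = (2.576, 0.394, 0.265), RR gives ψ = 0.281, H_out = 8.736 kJ/mol
  T = 347.8 K: K = (2.606, 0.401, 0.269), RR gives ψ = 0.294, H_out = 9.316 kJ/mol
Linear interpolation between T = 346.4 (H_out = 8.736) and T = 347.8 (H_out = 9.316) on hF = 9.094 gives T ≈ 347.3 K, at which ψ = 0.29.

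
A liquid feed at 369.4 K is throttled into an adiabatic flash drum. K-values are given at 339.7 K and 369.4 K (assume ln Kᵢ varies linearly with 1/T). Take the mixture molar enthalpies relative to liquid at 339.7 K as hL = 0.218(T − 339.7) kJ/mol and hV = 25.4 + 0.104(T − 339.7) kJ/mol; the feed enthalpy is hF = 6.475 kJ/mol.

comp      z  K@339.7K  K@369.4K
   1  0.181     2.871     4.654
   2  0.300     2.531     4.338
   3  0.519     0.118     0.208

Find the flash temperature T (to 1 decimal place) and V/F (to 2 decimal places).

Adiabatic flash: solve Rachford–Rice at each trial T, then check hF = ψ·hV(T) + (1−ψ)·hL(T).
  T = 339.7 K: K = (2.871, 2.531, 0.118), RR gives ψ = 0.232, H_out = 5.884 kJ/mol
  T = 369.4 K: K = (4.654, 4.338, 0.208), RR gives ψ = 0.457, H_out = 16.535 kJ/mol
  T = 354.5 K: K = (3.690, 3.348, 0.158), RR gives ψ = 0.362, H_out = 11.799 kJ/mol
  T = 347.1 K: K = (3.263, 2.920, 0.137), RR gives ψ = 0.304, H_out = 9.067 kJ/mol
  T = 343.4 K: K = (3.063, 2.721, 0.127), RR gives ψ = 0.270, H_out = 7.546 kJ/mol
  T = 341.5 K: K = (2.963, 2.622, 0.122), RR gives ψ = 0.251, H_out = 6.712 kJ/mol
Linear interpolation between T = 339.7 (H_out = 5.884) and T = 341.5 (H_out = 6.712) on hF = 6.475 gives T ≈ 341.0 K, at which ψ = 0.25.

T = 341.0 K, V/F = 0.25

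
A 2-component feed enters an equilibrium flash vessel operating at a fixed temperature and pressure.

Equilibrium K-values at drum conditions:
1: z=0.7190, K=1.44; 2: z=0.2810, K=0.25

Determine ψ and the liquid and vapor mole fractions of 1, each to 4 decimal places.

ψ = 0.3200, x_1 = 0.6303, y_1 = 0.9076

Material balance + equilibrium reduce to Σ zᵢ(Kᵢ−1)/(1+ψ(Kᵢ−1)) = 0.
Feasibility: ΣzᵢKᵢ = 1.1056, Σzᵢ/Kᵢ = 1.6233 — both > 1, two phases present.
Binary case is linear: z₁(K₁−1)(1+ψ(K₂−1)) + z₂(K₂−1)(1+ψ(K₁−1)) = 0
⇒ ψ = [z₁(K₁−1)+z₂(K₂−1)] / [−(K₁−1)(K₂−1)] = 0.10561/0.33000 = 0.3200
Compositions from xᵢ = zᵢ/(1+ψ(Kᵢ−1)), yᵢ = Kᵢxᵢ:
  1: x = 0.6303, y = 0.9076
  2: x = 0.3697, y = 0.0924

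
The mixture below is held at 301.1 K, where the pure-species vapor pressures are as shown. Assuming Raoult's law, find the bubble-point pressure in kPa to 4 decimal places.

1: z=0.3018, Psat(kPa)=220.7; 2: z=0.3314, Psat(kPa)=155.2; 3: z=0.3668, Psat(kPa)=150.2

At the bubble point ψ → 0, so ΣzᵢKᵢ = 1 with Kᵢ = Pᵢˢᵃᵗ/P ⇒ P = ΣzᵢPᵢˢᵃᵗ.
P = 0.3018·220.7 + 0.3314·155.2 + 0.3668·150.2 = 173.1339 kPa

Pbub = 173.1339 kPa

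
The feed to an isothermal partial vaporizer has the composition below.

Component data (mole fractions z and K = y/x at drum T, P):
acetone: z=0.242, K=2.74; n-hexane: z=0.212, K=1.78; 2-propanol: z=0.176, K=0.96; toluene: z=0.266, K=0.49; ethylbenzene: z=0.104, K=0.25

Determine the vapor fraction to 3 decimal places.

Let ψ = V/F and solve Σ zᵢ(Kᵢ−1)/(1+ψ(Kᵢ−1)) = 0.
Check two-phase: ΣzᵢKᵢ = 1.366 > 1 and Σzᵢ/Kᵢ = 1.350 > 1, so g(0) = 0.366 > 0 and g(1) = -0.350 < 0.
Newton–Raphson from ψ = 0.5:
  ψ = 0.500: g = 0.0301, g' = -0.551 → ψ = 0.555
  ψ = 0.555: g = -0.0002, g' = -0.559 → ψ = 0.554
Converged at ψ = 0.554.

ψ = 0.554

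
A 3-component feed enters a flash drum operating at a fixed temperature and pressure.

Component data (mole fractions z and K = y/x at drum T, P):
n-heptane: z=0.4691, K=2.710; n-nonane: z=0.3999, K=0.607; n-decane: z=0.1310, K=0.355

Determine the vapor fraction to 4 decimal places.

Newton–Raphson from ψ = 0.34:
  ψ = 0.3400: g = 0.21762, g' = -0.7202 → ψ = 0.6422
  ψ = 0.6422: g = 0.02788, g' = -0.5809 → ψ = 0.6902
Converged at ψ = 0.6902.

ψ = 0.6902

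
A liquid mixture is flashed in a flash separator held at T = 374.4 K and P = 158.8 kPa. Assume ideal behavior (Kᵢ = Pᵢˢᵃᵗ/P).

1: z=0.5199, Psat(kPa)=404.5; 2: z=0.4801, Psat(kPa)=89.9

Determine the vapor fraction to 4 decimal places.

Raoult's law: Kᵢ = Pᵢˢᵃᵗ/P = Pᵢˢᵃᵗ/158.8.
  K_1 = 404.5/158.8 = 2.547229, K_2 = 89.9/158.8 = 0.566121
Material balance + equilibrium reduce to Σ zᵢ(Kᵢ−1)/(1+ψ(Kᵢ−1)) = 0.
g(0) = ΣzᵢKᵢ − 1 = 0.5961 and g(1) = 1 − Σzᵢ/Kᵢ = -0.0522, so a root lies in (0, 1).
Binary case is linear: z₁(K₁−1)(1+ψ(K₂−1)) + z₂(K₂−1)(1+ψ(K₁−1)) = 0
⇒ ψ = [z₁(K₁−1)+z₂(K₂−1)] / [−(K₁−1)(K₂−1)] = 0.59610/0.67131 = 0.8880

ψ = 0.8880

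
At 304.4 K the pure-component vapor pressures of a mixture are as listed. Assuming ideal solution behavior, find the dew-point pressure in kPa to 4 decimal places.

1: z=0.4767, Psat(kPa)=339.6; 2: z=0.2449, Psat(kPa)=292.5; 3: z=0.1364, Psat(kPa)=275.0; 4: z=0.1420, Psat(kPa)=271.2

At the dew point ψ → 1, so Σzᵢ/Kᵢ = 1 with Kᵢ = Pᵢˢᵃᵗ/P ⇒ 1/P = Σzᵢ/Pᵢˢᵃᵗ.
1/P = 0.4767/339.6 + 0.2449/292.5 + 0.1364/275.0 + 0.1420/271.2 = 0.0032606 ⇒ P = 306.6945 kPa

Pdew = 306.6945 kPa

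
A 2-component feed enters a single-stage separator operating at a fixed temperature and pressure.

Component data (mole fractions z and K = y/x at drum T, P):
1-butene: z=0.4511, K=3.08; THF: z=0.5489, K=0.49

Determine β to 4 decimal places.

Binary case is linear: z₁(K₁−1)(1+β(K₂−1)) + z₂(K₂−1)(1+β(K₁−1)) = 0
⇒ β = [z₁(K₁−1)+z₂(K₂−1)] / [−(K₁−1)(K₂−1)] = 0.65835/1.06080 = 0.6206

β = 0.6206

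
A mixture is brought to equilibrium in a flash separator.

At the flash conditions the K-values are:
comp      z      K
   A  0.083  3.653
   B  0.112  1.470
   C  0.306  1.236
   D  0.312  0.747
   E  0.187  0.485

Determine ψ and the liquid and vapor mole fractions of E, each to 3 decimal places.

Let ψ = V/F and solve Σ zᵢ(Kᵢ−1)/(1+ψ(Kᵢ−1)) = 0.
Check two-phase: ΣzᵢKᵢ = 1.170 > 1 and Σzᵢ/Kᵢ = 1.150 > 1, so g(0) = 0.170 > 0 and g(1) = -0.150 < 0.
Newton iteration, ψ⁰ = 0.62:
  ψ = 0.620: g = -0.0481, g' = -0.246 → ψ = 0.425
  ψ = 0.425: g = 0.0013, g' = -0.267 → ψ = 0.430
Converged at ψ = 0.430.
Compositions from xᵢ = zᵢ/(1+ψ(Kᵢ−1)), yᵢ = Kᵢxᵢ:
  A: x = 0.039, y = 0.142
  B: x = 0.093, y = 0.137
  C: x = 0.278, y = 0.343
  D: x = 0.350, y = 0.261
  E: x = 0.240, y = 0.116

ψ = 0.430, x_E = 0.240, y_E = 0.116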